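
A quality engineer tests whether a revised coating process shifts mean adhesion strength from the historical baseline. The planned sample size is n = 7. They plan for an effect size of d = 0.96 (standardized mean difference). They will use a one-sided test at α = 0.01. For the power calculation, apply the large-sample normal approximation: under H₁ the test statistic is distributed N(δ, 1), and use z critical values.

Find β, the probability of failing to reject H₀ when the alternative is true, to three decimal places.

β ≈ 0.415

Noncentrality parameter: δ = d·√n = 0.96 × √7 = 2.5399
One-sided α = 0.01 → critical value z_{0.01} = 2.326.
Power = Φ(δ − 2.326) = Φ(0.214) = 0.5846.
Type II error: β = 1 − power = 1 − 0.5846 = 0.4154.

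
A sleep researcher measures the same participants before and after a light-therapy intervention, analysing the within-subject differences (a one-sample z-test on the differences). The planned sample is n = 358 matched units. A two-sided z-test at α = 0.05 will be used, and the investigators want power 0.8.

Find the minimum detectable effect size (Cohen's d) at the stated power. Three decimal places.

d ≈ 0.148

Need Φ(δ − 1.960) = 0.8, so δ = 1.960 + 0.842 = 2.802.
(Lower-tail contribution to power is negligible for δ > 0.)
δ = d·√n ⇒ d = δ/√n = 2.802/√358 = 0.1481.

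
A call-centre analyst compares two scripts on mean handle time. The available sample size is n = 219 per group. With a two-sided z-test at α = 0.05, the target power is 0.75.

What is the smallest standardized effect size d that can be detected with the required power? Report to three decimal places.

Need Φ(δ − 1.960) = 0.75, so δ = 1.960 + 0.674 = 2.634.
(The second rejection-region term Φ(−δ − z_{α/2}) is negligible and dropped.)
δ = d·√(n/2) ⇒ d = δ/√(n/2) = 2.634/√(219/2) = 0.2518.

d ≈ 0.252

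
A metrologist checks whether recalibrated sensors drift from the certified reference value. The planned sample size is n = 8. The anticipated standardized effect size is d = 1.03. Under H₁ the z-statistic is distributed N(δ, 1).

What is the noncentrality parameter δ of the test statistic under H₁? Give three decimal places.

δ ≈ 2.913

The noncentrality parameter scales effect size by the design's sample-size factor: δ = d·√n = 1.03 × √8 = 2.9133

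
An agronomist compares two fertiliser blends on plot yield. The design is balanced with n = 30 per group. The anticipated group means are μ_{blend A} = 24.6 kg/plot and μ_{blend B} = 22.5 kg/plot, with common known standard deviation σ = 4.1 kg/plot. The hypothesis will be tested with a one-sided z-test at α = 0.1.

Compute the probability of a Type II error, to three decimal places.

β ≈ 0.241

Standardized effect: d = |μ_{blend A} − μ_{blend B}| / σ = |24.6 − 22.5| / 4.1 = 0.5122
Noncentrality parameter: δ = d·√(n/2) = 0.5122 × √(30/2) = 1.9837
One-sided α = 0.1 → critical value z_{0.1} = 1.282.
Power = P(Z > 1.282 − δ) = Φ(0.702) = 0.7587.
Type II error: β = 1 − power = 1 − 0.7587 = 0.2413.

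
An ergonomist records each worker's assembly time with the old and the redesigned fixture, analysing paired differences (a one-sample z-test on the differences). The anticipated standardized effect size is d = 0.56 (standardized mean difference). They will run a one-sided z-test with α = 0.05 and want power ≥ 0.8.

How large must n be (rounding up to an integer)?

Set Φ(δ − 1.645) = 0.8; then δ − 1.645 = Φ⁻¹(0.8) = 0.842, giving δ = 2.486.
δ = d·√n ⇒ n = (δ/d)² = (2.486 / 0.56)² = 19.71.
Round up to the next whole unit.

n = 20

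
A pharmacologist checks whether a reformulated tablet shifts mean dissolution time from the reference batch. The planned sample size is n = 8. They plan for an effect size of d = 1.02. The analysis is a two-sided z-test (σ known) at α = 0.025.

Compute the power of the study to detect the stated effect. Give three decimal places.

Noncentrality parameter: δ = d·√n = 1.02 × √8 = 2.8850
Two-sided α = 0.025 → critical value z_{0.0125} = 2.241.
Power = Φ(δ − 2.241) + Φ(−δ − 2.241) = Φ(0.644) + Φ(-5.126) = 0.7401 + 0.0000 = 0.7401.

Power ≈ 0.740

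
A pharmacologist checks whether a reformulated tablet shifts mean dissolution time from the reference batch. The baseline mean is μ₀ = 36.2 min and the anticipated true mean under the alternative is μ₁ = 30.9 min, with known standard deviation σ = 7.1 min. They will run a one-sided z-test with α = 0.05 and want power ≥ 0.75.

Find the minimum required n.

Standardized effect: d = |μ₁ − μ₀| / σ = |30.9 − 36.2| / 7.1 = 0.7465
Set Φ(δ − 1.645) = 0.75; then δ − 1.645 = Φ⁻¹(0.75) = 0.674, giving δ = 2.319.
δ = d·√n ⇒ n = (δ/d)² = (2.319 / 0.7465)² = 9.65.
Round up to the next whole unit.

n = 10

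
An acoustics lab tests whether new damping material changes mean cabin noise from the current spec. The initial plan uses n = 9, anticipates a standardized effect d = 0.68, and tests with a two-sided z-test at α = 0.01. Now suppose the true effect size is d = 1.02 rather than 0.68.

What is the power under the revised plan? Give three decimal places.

Power ≈ 0.686

With d = 1.02: δ = d·√n = 1.02 × √9 = 3.0600. Critical value z_{0.005} = 2.576.
Revised power = Φ(δ − 2.576) + Φ(−δ − 2.576) = Φ(0.484) + Φ(-5.636) = 0.6859 + 0.0000 = 0.6859.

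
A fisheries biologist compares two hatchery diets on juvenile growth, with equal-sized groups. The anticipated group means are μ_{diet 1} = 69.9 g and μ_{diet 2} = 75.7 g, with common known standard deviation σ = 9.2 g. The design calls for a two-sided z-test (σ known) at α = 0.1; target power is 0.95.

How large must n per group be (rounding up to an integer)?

n = 55 per group

Standardized effect: d = |μ_{diet 1} − μ_{diet 2}| / σ = |69.9 − 75.7| / 9.2 = 0.6304
For power 0.95 need Φ(δ − z_{0.05}) = 0.95, so δ = z_{0.05} + z_{0.05} = 1.645 + 1.645 = 3.290.
(Ignoring the negligible lower-tail rejection probability gives the usual closed-form inversion.)
δ = d·√(n/2) ⇒ n = 2(δ/d)² = 2 × (3.290 / 0.6304)² = 54.46.
Round up to the next whole unit.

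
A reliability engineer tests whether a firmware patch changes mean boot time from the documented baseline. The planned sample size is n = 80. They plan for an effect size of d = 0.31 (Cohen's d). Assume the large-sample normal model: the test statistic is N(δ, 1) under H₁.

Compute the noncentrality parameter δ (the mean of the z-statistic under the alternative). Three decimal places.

δ = d·√n = 0.31 × √80 = 2.7727

δ ≈ 2.773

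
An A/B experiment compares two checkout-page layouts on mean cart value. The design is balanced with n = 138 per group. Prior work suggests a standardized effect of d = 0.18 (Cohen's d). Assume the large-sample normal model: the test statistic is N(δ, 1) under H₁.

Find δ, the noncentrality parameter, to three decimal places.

The noncentrality parameter scales effect size by the design's sample-size factor: δ = d·√(n/2) = 0.18 × √(138/2) = 1.4952

δ ≈ 1.495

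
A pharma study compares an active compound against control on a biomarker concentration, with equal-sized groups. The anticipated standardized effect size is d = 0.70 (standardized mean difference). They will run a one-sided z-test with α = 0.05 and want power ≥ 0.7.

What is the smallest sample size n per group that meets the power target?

n = 20 per group

For power 0.7 need Φ(δ − z_{0.05}) = 0.7, so δ = z_{0.05} + z_{0.30} = 1.645 + 0.524 = 2.169.
δ = d·√(n/2) ⇒ n = 2(δ/d)² = 2 × (2.169 / 0.70)² = 19.21.
Round up to the next whole unit.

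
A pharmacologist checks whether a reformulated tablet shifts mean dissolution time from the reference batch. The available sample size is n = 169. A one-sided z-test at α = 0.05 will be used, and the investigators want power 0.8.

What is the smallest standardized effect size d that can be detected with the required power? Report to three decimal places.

d ≈ 0.191

Need Φ(δ − 1.645) = 0.8, so δ = 1.645 + 0.842 = 2.486.
δ = d·√n ⇒ d = δ/√n = 2.486/√169 = 0.1913.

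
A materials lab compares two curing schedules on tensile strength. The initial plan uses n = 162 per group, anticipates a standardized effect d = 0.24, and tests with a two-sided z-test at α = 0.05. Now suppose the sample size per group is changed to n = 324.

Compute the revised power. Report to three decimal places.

With n = 324 per group: δ = d·√(n/2) = 0.24 × √(324/2) = 3.0547. Critical value z_{0.025} = 1.960.
Revised power = Φ(δ − 1.960) + Φ(−δ − 1.960) = Φ(1.095) + Φ(-5.015) = 0.8632 + 0.0000 = 0.8632.

Power ≈ 0.863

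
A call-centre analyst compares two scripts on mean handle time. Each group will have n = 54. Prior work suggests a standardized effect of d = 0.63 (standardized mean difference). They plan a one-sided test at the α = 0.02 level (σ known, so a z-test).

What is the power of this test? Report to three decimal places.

Noncentrality parameter: δ = d·√(n/2) = 0.63 × √(54/2) = 3.2736
One-sided α = 0.02 → critical value z_{0.02} = 2.054.
Power = P(Z > 2.054 − δ) = Φ(1.220) = 0.8887.

Power ≈ 0.889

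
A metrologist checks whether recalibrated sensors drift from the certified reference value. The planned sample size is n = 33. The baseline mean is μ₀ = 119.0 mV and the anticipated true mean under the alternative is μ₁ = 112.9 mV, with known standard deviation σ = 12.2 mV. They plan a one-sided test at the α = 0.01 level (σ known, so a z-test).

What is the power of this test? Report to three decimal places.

Standardized effect: d = |μ₁ − μ₀| / σ = |112.9 − 119.0| / 12.2 = 0.5000
Noncentrality parameter: δ = d·√n = 0.5000 × √33 = 2.8723
One-sided α = 0.01 → critical value z_{0.01} = 2.326.
Power = Φ(δ − 2.326) = Φ(0.546) = 0.7074.

Power ≈ 0.707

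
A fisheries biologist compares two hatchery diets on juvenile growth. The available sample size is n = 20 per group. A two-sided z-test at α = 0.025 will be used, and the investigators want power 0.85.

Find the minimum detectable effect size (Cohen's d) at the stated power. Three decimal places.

Need Φ(δ − 2.241) = 0.85, so δ = 2.241 + 1.036 = 3.278.
(The second rejection-region term Φ(−δ − z_{α/2}) is negligible and dropped.)
δ = d·√(n/2) ⇒ d = δ/√(n/2) = 3.278/√(20/2) = 1.0365.

d ≈ 1.037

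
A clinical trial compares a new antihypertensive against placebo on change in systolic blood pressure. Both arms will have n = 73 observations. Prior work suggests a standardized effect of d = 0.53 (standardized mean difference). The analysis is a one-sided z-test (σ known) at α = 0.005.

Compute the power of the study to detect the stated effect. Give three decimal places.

Power ≈ 0.734

Noncentrality parameter: δ = d·√(n/2) = 0.53 × √(73/2) = 3.2020
Critical value for a one-sided test at α = 0.005: z_α = 2.576.
Power = Φ(δ − 2.576) = Φ(0.626) = 0.7344.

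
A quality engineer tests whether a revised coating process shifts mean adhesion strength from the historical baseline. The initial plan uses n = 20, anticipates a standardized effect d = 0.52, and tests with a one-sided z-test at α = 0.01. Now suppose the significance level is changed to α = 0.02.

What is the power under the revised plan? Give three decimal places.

δ = d·√n = 0.52 × √20 = 2.3255 (unchanged). New critical value: z_{0.02} = 2.054.
Revised power = P(Z > 2.054 − δ) = Φ(0.272) = 0.6071.

Power ≈ 0.607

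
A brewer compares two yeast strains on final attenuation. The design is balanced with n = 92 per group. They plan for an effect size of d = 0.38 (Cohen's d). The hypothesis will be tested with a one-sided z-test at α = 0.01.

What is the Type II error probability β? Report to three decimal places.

Noncentrality parameter: δ = d·√(n/2) = 0.38 × √(92/2) = 2.5773
Critical value for a one-sided test at α = 0.01: z_α = 2.326.
Power = P(Z > 2.326 − δ) = Φ(0.251) = 0.5991.
Type II error: β = 1 − power = 1 − 0.5991 = 0.4009.

β ≈ 0.401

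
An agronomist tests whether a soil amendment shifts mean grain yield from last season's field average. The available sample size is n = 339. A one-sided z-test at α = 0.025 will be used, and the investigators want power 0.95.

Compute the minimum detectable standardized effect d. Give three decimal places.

Required noncentrality: δ = z_{0.025} + z_{0.05} = 1.960 + 1.645 = 3.605.
δ = d·√n ⇒ d = δ/√n = 3.605/√339 = 0.1958.

d ≈ 0.196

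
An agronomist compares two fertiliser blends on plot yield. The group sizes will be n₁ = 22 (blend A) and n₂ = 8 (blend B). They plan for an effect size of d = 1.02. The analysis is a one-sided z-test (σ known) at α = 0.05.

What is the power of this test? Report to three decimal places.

Noncentrality parameter: δ = d / √(1/n₁ + 1/n₂) = 1.02 / √(1/22 + 1/8) = 2.4706
Critical value for a one-sided test at α = 0.05: z_α = 1.645.
Power = Φ(δ − 1.645) = Φ(0.826) = 0.7955.

Power ≈ 0.796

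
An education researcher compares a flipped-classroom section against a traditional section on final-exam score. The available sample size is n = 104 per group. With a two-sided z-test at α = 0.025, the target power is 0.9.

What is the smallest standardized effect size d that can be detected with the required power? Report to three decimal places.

Need Φ(δ − 2.241) = 0.9, so δ = 2.241 + 1.282 = 3.523.
(Lower-tail contribution to power is negligible for δ > 0.)
δ = d·√(n/2) ⇒ d = δ/√(n/2) = 3.523/√(104/2) = 0.4885.

d ≈ 0.489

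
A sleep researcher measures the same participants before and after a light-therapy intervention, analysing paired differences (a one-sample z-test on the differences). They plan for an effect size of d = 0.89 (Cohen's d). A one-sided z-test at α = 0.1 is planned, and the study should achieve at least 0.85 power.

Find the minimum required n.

n = 7

Set Φ(δ − 1.282) = 0.85; then δ − 1.282 = Φ⁻¹(0.85) = 1.036, giving δ = 2.318.
δ = d·√n ⇒ n = (δ/d)² = (2.318 / 0.89)² = 6.78.
Rounding up, n = 7.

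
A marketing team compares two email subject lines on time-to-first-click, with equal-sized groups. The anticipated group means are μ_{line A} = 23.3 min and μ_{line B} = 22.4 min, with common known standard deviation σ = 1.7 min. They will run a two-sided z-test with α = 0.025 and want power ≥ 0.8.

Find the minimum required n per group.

Standardized effect: d = |μ_{line A} − μ_{line B}| / σ = |23.3 − 22.4| / 1.7 = 0.5294
Set Φ(δ − 2.241) = 0.8; then δ − 2.241 = Φ⁻¹(0.8) = 0.842, giving δ = 3.083.
(The Φ(−δ − z_{α/2}) term is vanishingly small for δ > 0 and is dropped in the standard sample-size formula.)
δ = d·√(n/2) ⇒ n = 2(δ/d)² = 2 × (3.083 / 0.5294)² = 67.83.
Rounding up, n = 68 per group.

n = 68 per group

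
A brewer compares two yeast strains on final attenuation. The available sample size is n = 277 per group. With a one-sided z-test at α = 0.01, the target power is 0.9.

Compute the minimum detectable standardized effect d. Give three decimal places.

Required noncentrality: δ = z_{0.01} + z_{0.10} = 2.326 + 1.282 = 3.608.
δ = d·√(n/2) ⇒ d = δ/√(n/2) = 3.608/√(277/2) = 0.3066.

d ≈ 0.307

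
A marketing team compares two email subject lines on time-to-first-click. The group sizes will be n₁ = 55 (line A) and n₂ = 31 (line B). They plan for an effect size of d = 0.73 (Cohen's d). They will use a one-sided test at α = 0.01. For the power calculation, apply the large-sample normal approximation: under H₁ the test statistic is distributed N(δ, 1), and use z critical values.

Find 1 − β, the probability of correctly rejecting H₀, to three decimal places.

Power ≈ 0.822

Noncentrality parameter: δ = d / √(1/n₁ + 1/n₂) = 0.73 / √(1/55 + 1/31) = 3.2504
One-sided α = 0.01 → critical value z_{0.01} = 2.326.
Power = P(Z > 2.326 − δ) = Φ(0.924) = 0.8223.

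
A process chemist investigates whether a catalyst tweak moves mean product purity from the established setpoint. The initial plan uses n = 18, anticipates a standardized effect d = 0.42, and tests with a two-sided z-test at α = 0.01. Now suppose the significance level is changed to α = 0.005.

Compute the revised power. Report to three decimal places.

δ = d·√n = 0.42 × √18 = 1.7819 (unchanged). New critical value: z_{0.0025} = 2.807.
Revised power = Φ(δ − 2.807) + Φ(−δ − 2.807) = Φ(-1.025) + Φ(-4.589) = 0.1527 + 0.0000 = 0.1527.

Power ≈ 0.153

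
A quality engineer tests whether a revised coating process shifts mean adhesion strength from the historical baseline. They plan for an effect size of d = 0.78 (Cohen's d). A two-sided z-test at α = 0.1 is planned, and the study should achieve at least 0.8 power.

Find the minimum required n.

For power 0.8 need Φ(δ − z_{0.05}) = 0.8, so δ = z_{0.05} + z_{0.20} = 1.645 + 0.842 = 2.486.
(For δ > 0 the lower-tail rejection region contributes negligibly to power, so the one-term inversion is standard.)
δ = d·√n ⇒ n = (δ/d)² = (2.486 / 0.78)² = 10.16.
Rounding up, n = 11.

n = 11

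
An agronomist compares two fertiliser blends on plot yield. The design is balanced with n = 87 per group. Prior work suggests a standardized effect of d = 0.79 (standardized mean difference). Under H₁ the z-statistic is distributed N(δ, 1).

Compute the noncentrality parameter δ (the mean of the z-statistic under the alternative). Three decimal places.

δ = d·√(n/2) = 0.79 × √(87/2) = 5.2104

δ ≈ 5.210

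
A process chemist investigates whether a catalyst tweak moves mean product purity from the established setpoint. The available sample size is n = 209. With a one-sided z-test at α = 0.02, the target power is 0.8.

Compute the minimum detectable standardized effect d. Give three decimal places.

Required noncentrality: δ = z_{0.02} + z_{0.20} = 2.054 + 0.842 = 2.895.
δ = d·√n ⇒ d = δ/√n = 2.895/√209 = 0.2003.

d ≈ 0.200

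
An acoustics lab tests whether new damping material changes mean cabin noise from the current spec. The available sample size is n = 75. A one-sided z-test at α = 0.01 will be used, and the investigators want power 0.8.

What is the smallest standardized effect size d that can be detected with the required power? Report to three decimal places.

Required noncentrality: δ = z_{0.01} + z_{0.20} = 2.326 + 0.842 = 3.168.
δ = d·√n ⇒ d = δ/√n = 3.168/√75 = 0.3658.

d ≈ 0.366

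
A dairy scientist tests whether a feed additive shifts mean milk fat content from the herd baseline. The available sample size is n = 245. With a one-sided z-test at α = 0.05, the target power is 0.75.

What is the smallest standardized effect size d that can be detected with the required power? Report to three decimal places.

d ≈ 0.148

Required noncentrality: δ = z_{0.05} + z_{0.25} = 1.645 + 0.674 = 2.319.
δ = d·√n ⇒ d = δ/√n = 2.319/√245 = 0.1482.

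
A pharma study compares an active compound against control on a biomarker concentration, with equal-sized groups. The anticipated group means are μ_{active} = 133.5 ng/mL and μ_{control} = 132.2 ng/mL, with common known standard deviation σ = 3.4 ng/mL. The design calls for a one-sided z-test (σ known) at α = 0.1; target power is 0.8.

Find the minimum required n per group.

n = 62 per group

Standardized effect: d = |μ_{active} − μ_{control}| / σ = |133.5 − 132.2| / 3.4 = 0.3824
For power 0.8 need Φ(δ − z_{0.1}) = 0.8, so δ = z_{0.1} + z_{0.20} = 1.282 + 0.842 = 2.123.
δ = d·√(n/2) ⇒ n = 2(δ/d)² = 2 × (2.123 / 0.3824)² = 61.67.
Round up to the next whole unit.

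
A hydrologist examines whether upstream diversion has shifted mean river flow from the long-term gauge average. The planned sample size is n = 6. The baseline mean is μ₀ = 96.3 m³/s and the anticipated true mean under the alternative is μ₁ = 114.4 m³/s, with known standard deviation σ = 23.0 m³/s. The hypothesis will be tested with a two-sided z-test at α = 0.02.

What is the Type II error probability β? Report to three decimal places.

Standardized effect: d = |μ₁ − μ₀| / σ = |114.4 − 96.3| / 23.0 = 0.7870
Noncentrality parameter: δ = d·√n = 0.7870 × √6 = 1.9276
Critical value for a two-sided test at α = 0.02: z_{α/2} = 2.326.
Power = Φ(δ − 2.326) + Φ(−δ − 2.326) = Φ(-0.399) + Φ(-4.254) = 0.3451 + 0.0000 = 0.3451.
Type II error: β = 1 − power = 1 − 0.3451 = 0.6549.

β ≈ 0.655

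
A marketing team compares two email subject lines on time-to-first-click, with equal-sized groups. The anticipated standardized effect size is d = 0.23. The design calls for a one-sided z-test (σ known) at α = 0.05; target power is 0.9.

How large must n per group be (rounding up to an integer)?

Set Φ(δ − 1.645) = 0.9; then δ − 1.645 = Φ⁻¹(0.9) = 1.282, giving δ = 2.926.
δ = d·√(n/2) ⇒ n = 2(δ/d)² = 2 × (2.926 / 0.23)² = 323.77.
Rounding up, n = 324 per group.

n = 324 per group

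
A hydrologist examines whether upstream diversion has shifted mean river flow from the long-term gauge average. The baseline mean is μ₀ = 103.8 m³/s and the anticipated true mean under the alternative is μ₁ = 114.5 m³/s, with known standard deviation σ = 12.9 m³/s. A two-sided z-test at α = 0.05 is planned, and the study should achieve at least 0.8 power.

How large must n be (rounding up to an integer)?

n = 12

Standardized effect: d = |μ₁ − μ₀| / σ = |114.5 − 103.8| / 12.9 = 0.8295
For power 0.8 need Φ(δ − z_{0.025}) = 0.8, so δ = z_{0.025} + z_{0.20} = 1.960 + 0.842 = 2.802.
(The Φ(−δ − z_{α/2}) term is vanishingly small for δ > 0 and is dropped in the standard sample-size formula.)
δ = d·√n ⇒ n = (δ/d)² = (2.802 / 0.8295)² = 11.41.
Rounding up, n = 12.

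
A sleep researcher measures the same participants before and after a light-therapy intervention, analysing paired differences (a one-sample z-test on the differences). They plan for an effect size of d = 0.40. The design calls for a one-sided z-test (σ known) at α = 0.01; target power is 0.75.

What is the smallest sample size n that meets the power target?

n = 57

For power 0.75 need Φ(δ − z_{0.01}) = 0.75, so δ = z_{0.01} + z_{0.25} = 2.326 + 0.674 = 3.001.
δ = d·√n ⇒ n = (δ/d)² = (3.001 / 0.40)² = 56.28.
Rounding up, n = 57.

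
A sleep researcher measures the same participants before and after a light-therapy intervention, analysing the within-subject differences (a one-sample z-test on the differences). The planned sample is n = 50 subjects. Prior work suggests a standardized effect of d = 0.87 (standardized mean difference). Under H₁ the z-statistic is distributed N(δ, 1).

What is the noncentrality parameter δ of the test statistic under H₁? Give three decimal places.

δ ≈ 6.152

The noncentrality parameter scales effect size by the design's sample-size factor: δ = d·√n = 0.87 × √50 = 6.1518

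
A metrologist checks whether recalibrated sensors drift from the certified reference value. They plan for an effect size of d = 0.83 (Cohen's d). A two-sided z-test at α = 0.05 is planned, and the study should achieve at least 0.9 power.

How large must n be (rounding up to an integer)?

n = 16

Set Φ(δ − 1.960) = 0.9; then δ − 1.960 = Φ⁻¹(0.9) = 1.282, giving δ = 3.242.
(The Φ(−δ − z_{α/2}) term is vanishingly small for δ > 0 and is dropped in the standard sample-size formula.)
δ = d·√n ⇒ n = (δ/d)² = (3.242 / 0.83)² = 15.25.
Round up to the next whole unit.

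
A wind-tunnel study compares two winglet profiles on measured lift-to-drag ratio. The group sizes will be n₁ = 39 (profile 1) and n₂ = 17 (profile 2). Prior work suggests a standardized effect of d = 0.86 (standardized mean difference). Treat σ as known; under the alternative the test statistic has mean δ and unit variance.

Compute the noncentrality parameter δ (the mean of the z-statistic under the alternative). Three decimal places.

δ ≈ 2.959

δ = d / √(1/n₁ + 1/n₂) = 0.86 / √(1/39 + 1/17) = 2.9591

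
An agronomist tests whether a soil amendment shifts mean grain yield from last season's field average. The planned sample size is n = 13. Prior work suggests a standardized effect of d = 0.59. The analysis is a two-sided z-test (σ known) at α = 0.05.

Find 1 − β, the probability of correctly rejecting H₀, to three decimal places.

Power ≈ 0.566

Noncentrality parameter: δ = d·√n = 0.59 × √13 = 2.1273
Critical value for a two-sided test at α = 0.05: z_{α/2} = 1.960.
Power = Φ(δ − 1.960) + Φ(−δ − 1.960) = Φ(0.167) + Φ(-4.087) = 0.5664 + 0.0000 = 0.5665.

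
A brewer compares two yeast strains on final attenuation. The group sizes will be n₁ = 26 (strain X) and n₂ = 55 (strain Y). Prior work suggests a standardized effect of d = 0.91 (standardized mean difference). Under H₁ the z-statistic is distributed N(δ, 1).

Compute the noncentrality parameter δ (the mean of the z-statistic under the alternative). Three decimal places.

δ = d / √(1/n₁ + 1/n₂) = 0.91 / √(1/26 + 1/55) = 3.8236

δ ≈ 3.824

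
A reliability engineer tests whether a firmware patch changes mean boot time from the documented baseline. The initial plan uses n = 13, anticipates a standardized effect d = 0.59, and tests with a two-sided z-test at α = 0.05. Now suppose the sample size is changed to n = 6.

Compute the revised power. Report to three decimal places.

With n = 6: δ = d·√n = 0.59 × √6 = 1.4452. Critical value z_{0.025} = 1.960.
Revised power = Φ(δ − 1.960) + Φ(−δ − 1.960) = Φ(-0.515) + Φ(-3.405) = 0.3034 + 0.0003 = 0.3037.

Power ≈ 0.304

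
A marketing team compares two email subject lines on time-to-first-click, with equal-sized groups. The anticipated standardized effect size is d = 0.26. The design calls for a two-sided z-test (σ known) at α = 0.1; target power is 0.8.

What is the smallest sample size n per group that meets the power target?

n = 183 per group

For power 0.8 need Φ(δ − z_{0.05}) = 0.8, so δ = z_{0.05} + z_{0.20} = 1.645 + 0.842 = 2.486.
(The Φ(−δ − z_{α/2}) term is vanishingly small for δ > 0 and is dropped in the standard sample-size formula.)
δ = d·√(n/2) ⇒ n = 2(δ/d)² = 2 × (2.486 / 0.26)² = 182.92.
Round up to the next whole unit.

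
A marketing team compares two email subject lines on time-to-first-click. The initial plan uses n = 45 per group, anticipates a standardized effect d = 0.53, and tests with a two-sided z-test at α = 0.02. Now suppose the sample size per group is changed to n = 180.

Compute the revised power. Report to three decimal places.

Power ≈ 0.997

With n = 180 per group: δ = d·√(n/2) = 0.53 × √(180/2) = 5.0280. Critical value z_{0.01} = 2.326.
Revised power = Φ(δ − 2.326) + Φ(−δ − 2.326) = Φ(2.702) + Φ(-7.354) = 0.9966 + 0.0000 = 0.9966.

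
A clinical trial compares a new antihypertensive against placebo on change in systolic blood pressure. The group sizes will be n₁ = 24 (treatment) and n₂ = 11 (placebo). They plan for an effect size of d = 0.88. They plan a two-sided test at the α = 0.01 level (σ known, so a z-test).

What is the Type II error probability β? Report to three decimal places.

β ≈ 0.563

Noncentrality parameter: δ = d / √(1/n₁ + 1/n₂) = 0.88 / √(1/24 + 1/11) = 2.4169
Critical value for a two-sided test at α = 0.01: z_{α/2} = 2.576.
Power = Φ(δ − 2.576) + Φ(−δ − 2.576) = Φ(-0.159) + Φ(-4.993) = 0.4368 + 0.0000 = 0.4368.
Type II error: β = 1 − power = 1 − 0.4368 = 0.5632.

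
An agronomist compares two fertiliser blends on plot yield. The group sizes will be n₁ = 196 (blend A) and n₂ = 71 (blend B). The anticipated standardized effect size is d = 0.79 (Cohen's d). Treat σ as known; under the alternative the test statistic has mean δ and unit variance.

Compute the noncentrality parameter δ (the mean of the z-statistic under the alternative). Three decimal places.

δ = d / √(1/n₁ + 1/n₂) = 0.79 / √(1/196 + 1/71) = 5.7033

δ ≈ 5.703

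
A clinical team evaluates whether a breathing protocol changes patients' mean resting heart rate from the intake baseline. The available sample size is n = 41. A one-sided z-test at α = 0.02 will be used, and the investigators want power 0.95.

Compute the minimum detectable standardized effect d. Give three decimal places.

d ≈ 0.578

Need Φ(δ − 2.054) = 0.95, so δ = 2.054 + 1.645 = 3.699.
δ = d·√n ⇒ d = δ/√n = 3.699/√41 = 0.5776.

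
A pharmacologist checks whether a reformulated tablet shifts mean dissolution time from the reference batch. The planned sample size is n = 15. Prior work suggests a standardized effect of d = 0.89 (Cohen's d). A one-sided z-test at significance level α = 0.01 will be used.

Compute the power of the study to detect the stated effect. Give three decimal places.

Power ≈ 0.869

Noncentrality parameter: δ = d·√n = 0.89 × √15 = 3.4470
One-sided α = 0.01 → critical value z_{0.01} = 2.326.
Power = Φ(δ − 2.326) = Φ(1.121) = 0.8688.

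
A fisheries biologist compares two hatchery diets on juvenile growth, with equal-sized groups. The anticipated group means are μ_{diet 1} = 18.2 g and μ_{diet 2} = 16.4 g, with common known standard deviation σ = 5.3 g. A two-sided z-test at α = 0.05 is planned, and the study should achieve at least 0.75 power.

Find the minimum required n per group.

Standardized effect: d = |μ_{diet 1} − μ_{diet 2}| / σ = |18.2 − 16.4| / 5.3 = 0.3396
For power 0.75 need Φ(δ − z_{0.025}) = 0.75, so δ = z_{0.025} + z_{0.25} = 1.960 + 0.674 = 2.634.
(For δ > 0 the lower-tail rejection region contributes negligibly to power, so the one-term inversion is standard.)
δ = d·√(n/2) ⇒ n = 2(δ/d)² = 2 × (2.634 / 0.3396)² = 120.34.
Round up to the next whole unit.

n = 121 per group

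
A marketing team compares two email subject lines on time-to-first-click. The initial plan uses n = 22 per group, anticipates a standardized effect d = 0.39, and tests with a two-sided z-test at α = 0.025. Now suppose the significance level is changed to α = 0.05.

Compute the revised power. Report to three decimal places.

δ = d·√(n/2) = 0.39 × √(22/2) = 1.2935 (unchanged). New critical value: z_{0.025} = 1.960.
Revised power = Φ(δ − 1.960) + Φ(−δ − 1.960) = Φ(-0.666) + Φ(-3.253) = 0.2526 + 0.0006 = 0.2531.

Power ≈ 0.253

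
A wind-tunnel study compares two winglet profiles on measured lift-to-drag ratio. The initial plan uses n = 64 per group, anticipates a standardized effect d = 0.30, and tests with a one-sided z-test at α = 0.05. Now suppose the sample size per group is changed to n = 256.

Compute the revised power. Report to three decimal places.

Power ≈ 0.960

With n = 256 per group: δ = d·√(n/2) = 0.30 × √(256/2) = 3.3941. Critical value z_{0.05} = 1.645.
Revised power = Φ(δ − 1.645) = Φ(1.749) = 0.9599.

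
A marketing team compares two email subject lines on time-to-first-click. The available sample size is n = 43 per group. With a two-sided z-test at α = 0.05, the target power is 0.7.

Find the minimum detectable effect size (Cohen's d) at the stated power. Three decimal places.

Required noncentrality: δ = z_{0.025} + z_{0.30} = 1.960 + 0.524 = 2.484.
(The second rejection-region term Φ(−δ − z_{α/2}) is negligible and dropped.)
δ = d·√(n/2) ⇒ d = δ/√(n/2) = 2.484/√(43/2) = 0.5358.

d ≈ 0.536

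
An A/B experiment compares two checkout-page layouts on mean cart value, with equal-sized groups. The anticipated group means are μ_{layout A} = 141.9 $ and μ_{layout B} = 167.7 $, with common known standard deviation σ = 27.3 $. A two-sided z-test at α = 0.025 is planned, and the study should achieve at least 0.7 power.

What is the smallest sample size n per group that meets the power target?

n = 18 per group

Standardized effect: d = |μ_{layout A} − μ_{layout B}| / σ = |141.9 − 167.7| / 27.3 = 0.9451
For power 0.7 need Φ(δ − z_{0.0125}) = 0.7, so δ = z_{0.0125} + z_{0.30} = 2.241 + 0.524 = 2.766.
(The Φ(−δ − z_{α/2}) term is vanishingly small for δ > 0 and is dropped in the standard sample-size formula.)
δ = d·√(n/2) ⇒ n = 2(δ/d)² = 2 × (2.766 / 0.9451)² = 17.13.
Round up to the next whole unit.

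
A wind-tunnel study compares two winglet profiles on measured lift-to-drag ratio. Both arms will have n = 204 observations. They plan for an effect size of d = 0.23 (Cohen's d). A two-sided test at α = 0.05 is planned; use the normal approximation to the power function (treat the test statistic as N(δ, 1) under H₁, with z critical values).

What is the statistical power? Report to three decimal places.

Noncentrality parameter: δ = d·√(n/2) = 0.23 × √(204/2) = 2.3229
Two-sided α = 0.05 → critical value z_{0.025} = 1.960.
Power = Φ(δ − 1.960) + Φ(−δ − 1.960) = Φ(0.363) + Φ(-4.283) = 0.6417 + 0.0000 = 0.6417.

Power ≈ 0.642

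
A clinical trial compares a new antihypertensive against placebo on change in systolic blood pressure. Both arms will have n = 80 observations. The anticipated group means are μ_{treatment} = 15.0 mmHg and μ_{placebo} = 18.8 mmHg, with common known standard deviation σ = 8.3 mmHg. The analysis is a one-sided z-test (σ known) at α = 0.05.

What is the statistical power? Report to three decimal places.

Power ≈ 0.894

Standardized effect: d = |μ_{treatment} − μ_{placebo}| / σ = |15.0 − 18.8| / 8.3 = 0.4578
Noncentrality parameter: λ = d·√(n/2) = 0.4578 × √(80/2) = 2.8956
One-sided α = 0.05 → critical value z_{0.05} = 1.645.
Power = P(Z > 1.645 − λ) = Φ(1.251) = 0.8945.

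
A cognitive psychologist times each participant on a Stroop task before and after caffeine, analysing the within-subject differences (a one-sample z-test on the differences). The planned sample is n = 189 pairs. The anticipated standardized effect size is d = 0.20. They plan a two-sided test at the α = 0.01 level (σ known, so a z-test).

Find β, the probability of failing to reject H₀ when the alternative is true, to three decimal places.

β ≈ 0.431

Noncentrality parameter: δ = d·√n = 0.20 × √189 = 2.7495
Two-sided α = 0.01 → critical value z_{0.005} = 2.576.
Power = Φ(δ − 2.576) + Φ(−δ − 2.576) = Φ(0.174) + Φ(-5.325) = 0.5690 + 0.0000 = 0.5690.
Type II error: β = 1 − power = 1 − 0.5690 = 0.4310.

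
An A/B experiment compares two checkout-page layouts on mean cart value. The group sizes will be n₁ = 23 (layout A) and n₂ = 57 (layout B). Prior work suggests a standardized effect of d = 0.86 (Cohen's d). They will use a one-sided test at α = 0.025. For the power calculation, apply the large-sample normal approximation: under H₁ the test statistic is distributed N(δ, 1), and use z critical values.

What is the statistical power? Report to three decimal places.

Power ≈ 0.936

Noncentrality parameter: δ = d / √(1/n₁ + 1/n₂) = 0.86 / √(1/23 + 1/57) = 3.4814
Critical value for a one-sided test at α = 0.025: z_α = 1.960.
Power = Φ(δ − 1.960) = Φ(1.521) = 0.9359.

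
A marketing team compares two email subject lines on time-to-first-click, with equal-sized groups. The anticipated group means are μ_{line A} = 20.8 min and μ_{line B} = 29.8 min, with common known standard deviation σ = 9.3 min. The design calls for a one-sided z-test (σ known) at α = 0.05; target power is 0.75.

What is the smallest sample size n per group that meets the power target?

Standardized effect: d = |μ_{line A} − μ_{line B}| / σ = |20.8 − 29.8| / 9.3 = 0.9677
Set Φ(δ − 1.645) = 0.75; then δ − 1.645 = Φ⁻¹(0.75) = 0.674, giving δ = 2.319.
δ = d·√(n/2) ⇒ n = 2(δ/d)² = 2 × (2.319 / 0.9677)² = 11.49.
Rounding up, n = 12 per group.

n = 12 per group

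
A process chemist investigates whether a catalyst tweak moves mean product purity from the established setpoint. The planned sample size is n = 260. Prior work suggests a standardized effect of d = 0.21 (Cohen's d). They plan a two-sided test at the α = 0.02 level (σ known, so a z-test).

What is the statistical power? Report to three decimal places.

Power ≈ 0.855

Noncentrality parameter: δ = d·√n = 0.21 × √260 = 3.3861
Critical value for a two-sided test at α = 0.02: z_{α/2} = 2.326.
Power = Φ(δ − 2.326) + Φ(−δ − 2.326) = Φ(1.060) + Φ(-5.712) = 0.8554 + 0.0000 = 0.8554.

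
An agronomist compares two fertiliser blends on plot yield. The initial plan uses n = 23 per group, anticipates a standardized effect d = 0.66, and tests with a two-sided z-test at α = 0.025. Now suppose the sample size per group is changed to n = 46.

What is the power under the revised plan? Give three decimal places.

With n = 46 per group: δ = d·√(n/2) = 0.66 × √(46/2) = 3.1652. Critical value z_{0.0125} = 2.241.
Revised power = Φ(δ − 2.241) + Φ(−δ − 2.241) = Φ(0.924) + Φ(-5.407) = 0.8222 + 0.0000 = 0.8222.

Power ≈ 0.822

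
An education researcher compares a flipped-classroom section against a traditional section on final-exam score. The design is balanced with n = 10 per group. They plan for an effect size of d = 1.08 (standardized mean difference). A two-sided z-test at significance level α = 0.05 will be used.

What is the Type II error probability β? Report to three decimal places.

β ≈ 0.325

Noncentrality parameter: δ = d·√(n/2) = 1.08 × √(10/2) = 2.4150
Critical value for a two-sided test at α = 0.05: z_{α/2} = 1.960.
Power = Φ(δ − 1.960) + Φ(−δ − 1.960) = Φ(0.455) + Φ(-4.375) = 0.6754 + 0.0000 = 0.6754.
Type II error: β = 1 − power = 1 − 0.6754 = 0.3246.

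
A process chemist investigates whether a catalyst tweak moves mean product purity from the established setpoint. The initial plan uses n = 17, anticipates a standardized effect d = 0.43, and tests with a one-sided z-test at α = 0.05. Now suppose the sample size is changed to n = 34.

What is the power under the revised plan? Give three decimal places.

Power ≈ 0.806

With n = 34: δ = d·√n = 0.43 × √34 = 2.5073. Critical value z_{0.05} = 1.645.
Revised power = Φ(δ − 1.645) = Φ(0.862) = 0.8058.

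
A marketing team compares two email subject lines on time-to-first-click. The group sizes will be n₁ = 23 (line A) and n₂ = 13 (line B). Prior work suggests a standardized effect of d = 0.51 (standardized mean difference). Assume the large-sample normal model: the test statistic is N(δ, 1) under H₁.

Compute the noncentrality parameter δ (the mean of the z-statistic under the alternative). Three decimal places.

δ = d / √(1/n₁ + 1/n₂) = 0.51 / √(1/23 + 1/13) = 1.4698

δ ≈ 1.470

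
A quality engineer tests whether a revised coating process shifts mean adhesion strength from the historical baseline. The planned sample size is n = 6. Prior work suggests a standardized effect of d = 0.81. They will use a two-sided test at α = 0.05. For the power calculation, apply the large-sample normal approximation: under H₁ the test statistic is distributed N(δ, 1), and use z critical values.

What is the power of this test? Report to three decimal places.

Noncentrality parameter: δ = d·√n = 0.81 × √6 = 1.9841
Two-sided α = 0.05 → critical value z_{0.025} = 1.960.
Power = Φ(δ − 1.960) + Φ(−δ − 1.960) = Φ(0.024) + Φ(-3.944) = 0.5096 + 0.0000 = 0.5097.

Power ≈ 0.510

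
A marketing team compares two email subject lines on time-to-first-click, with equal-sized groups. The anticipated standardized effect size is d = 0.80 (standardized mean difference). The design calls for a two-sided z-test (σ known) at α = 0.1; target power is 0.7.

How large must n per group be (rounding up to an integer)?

Set Φ(δ − 1.645) = 0.7; then δ − 1.645 = Φ⁻¹(0.7) = 0.524, giving δ = 2.169.
(For δ > 0 the lower-tail rejection region contributes negligibly to power, so the one-term inversion is standard.)
δ = d·√(n/2) ⇒ n = 2(δ/d)² = 2 × (2.169 / 0.80)² = 14.71.
Rounding up, n = 15 per group.

n = 15 per group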